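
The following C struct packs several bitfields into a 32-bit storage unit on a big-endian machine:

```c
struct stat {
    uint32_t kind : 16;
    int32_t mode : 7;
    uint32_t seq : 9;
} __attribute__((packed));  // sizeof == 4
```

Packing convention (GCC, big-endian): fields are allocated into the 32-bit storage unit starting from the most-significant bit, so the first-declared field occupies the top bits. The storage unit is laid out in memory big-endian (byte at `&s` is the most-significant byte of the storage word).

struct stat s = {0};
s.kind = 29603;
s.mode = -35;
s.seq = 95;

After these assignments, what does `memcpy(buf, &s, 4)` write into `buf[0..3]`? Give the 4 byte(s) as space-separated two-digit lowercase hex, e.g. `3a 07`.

kind (16b) val=29603 bits=0x73a3 at bit 16: 0x73a30000
mode (7b) val=-35 bits=0x5d at bit 9: 0x73a3ba00
seq (9b) val=95 bits=0x5f at bit 0: 0x73a3ba5f
word = 0x73a3ba5f → big-endian bytes:
  [0]=0x73  [1]=0xa3  [2]=0xba  [3]=0x5f

73 a3 ba 5f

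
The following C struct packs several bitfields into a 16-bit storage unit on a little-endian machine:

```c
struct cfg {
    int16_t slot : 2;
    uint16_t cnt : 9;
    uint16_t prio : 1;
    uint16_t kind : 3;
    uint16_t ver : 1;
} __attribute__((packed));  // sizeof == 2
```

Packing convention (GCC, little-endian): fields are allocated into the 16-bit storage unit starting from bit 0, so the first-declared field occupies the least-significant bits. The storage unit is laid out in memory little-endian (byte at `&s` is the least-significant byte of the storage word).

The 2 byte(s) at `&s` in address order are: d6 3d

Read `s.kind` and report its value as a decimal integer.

[0]=0xd6 [1]=0x3d (little-endian) → word 0x3dd6
slot:2 @ bit 0 → (0x3dd6>>0)&0x3 = 0x2
cnt:9 @ bit 2 → (0x3dd6>>2)&0x1ff = 0x175
prio:1 @ bit 11 → (0x3dd6>>11)&0x1 = 0x1
kind:3 @ bit 12 → (0x3dd6>>12)&0x7 = 0x3  ←
ver:1 @ bit 15 → (0x3dd6>>15)&0x1 = 0x0

3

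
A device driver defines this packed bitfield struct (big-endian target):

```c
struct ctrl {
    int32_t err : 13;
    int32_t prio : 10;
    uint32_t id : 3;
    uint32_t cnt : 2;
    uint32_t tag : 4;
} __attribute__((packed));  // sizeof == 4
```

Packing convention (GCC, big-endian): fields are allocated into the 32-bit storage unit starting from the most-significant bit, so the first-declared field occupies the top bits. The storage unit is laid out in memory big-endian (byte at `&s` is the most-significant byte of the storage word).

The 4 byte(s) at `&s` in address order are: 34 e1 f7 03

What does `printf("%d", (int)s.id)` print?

4

[0]=0x34 [1]=0xe1 [2]=0xf7 [3]=0x03 (big-endian) → word 0x34e1f703
err [19+:13] = (word>>19) & 0x1fff = 1692
prio [9+:10] = (word>>9) & 0x3ff = 251
id [6+:3] = (word>>6) & 0x7 = 4  ←
cnt [4+:2] = (word>>4) & 0x3 = 0
tag [0+:4] = (word>>0) & 0xf = 3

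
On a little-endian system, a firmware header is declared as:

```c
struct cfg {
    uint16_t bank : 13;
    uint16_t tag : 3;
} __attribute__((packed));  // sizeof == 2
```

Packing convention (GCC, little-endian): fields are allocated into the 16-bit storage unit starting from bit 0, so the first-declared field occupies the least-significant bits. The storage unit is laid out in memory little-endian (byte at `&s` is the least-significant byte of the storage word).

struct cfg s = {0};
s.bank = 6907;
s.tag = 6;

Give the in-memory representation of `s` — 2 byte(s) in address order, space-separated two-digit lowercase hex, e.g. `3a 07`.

fb da

bank:13 = 6907 → 0x1afb << 0 → word 0x1afb
tag:3 = 6 → 0x6 << 13 → word 0xdafb
word = 0xdafb → little-endian bytes:
  [0]=0xfb  [1]=0xda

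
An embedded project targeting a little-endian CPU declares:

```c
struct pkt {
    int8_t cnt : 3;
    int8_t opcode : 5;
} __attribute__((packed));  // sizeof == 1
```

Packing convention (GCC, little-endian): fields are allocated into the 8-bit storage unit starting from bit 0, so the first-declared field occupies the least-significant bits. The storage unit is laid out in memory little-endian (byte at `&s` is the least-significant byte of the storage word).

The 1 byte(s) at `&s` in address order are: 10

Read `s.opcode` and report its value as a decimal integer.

2

[0]=0x10 (little-endian) → word 0x10
cnt:3 @ bit 0 → (0x10>>0)&0x7 = 0x0
opcode:5 @ bit 3 → (0x10>>3)&0x1f = 0x2  ←
opcode signed 5b, MSB=0: value = 2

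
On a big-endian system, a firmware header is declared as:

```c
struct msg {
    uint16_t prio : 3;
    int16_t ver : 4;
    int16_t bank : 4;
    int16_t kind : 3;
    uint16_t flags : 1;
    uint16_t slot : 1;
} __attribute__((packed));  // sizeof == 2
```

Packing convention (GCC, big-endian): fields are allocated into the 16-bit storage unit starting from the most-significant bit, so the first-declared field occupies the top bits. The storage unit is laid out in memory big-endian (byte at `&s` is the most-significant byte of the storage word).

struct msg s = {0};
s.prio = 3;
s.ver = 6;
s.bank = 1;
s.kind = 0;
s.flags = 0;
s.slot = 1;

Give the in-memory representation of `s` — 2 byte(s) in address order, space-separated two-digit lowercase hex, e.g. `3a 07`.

6c 21

[13+:3] prio=3 & 0x7 = 0x3; word=0x6000
[9+:4] ver=6 & 0xf = 0x6; word=0x6c00
[5+:4] bank=1 & 0xf = 0x1; word=0x6c20
[2+:3] kind=0 & 0x7 = 0x0; word=0x6c20
[1+:1] flags=0 & 0x1 = 0x0; word=0x6c20
[0+:1] slot=1 & 0x1 = 0x1; word=0x6c21
word = 0x6c21 → big-endian bytes:
  [0]=0x6c  [1]=0x21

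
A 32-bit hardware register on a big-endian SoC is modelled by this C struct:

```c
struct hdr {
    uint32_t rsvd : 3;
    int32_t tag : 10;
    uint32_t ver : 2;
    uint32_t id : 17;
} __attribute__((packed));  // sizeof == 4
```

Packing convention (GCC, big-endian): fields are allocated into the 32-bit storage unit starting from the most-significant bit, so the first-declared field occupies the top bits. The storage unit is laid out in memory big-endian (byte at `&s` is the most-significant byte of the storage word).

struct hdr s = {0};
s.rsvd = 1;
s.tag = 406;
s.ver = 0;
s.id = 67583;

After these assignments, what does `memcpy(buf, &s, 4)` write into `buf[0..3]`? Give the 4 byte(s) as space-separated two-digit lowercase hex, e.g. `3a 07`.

2c b1 07 ff

rsvd (3b) val=1 bits=0x1 at bit 29: 0x20000000
tag (10b) val=406 bits=0x196 at bit 19: 0x2cb00000
ver (2b) val=0 bits=0x0 at bit 17: 0x2cb00000
id (17b) val=67583 bits=0x107ff at bit 0: 0x2cb107ff
word = 0x2cb107ff → big-endian bytes:
  [0]=0x2c  [1]=0xb1  [2]=0x07  [3]=0xff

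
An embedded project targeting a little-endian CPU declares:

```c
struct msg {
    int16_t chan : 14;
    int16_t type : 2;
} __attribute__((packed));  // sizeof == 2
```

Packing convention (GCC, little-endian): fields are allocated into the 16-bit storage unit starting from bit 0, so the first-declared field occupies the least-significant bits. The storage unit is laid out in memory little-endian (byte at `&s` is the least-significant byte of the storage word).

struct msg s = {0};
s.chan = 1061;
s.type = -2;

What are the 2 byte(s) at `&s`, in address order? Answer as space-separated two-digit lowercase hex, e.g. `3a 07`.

chan:14 = 1061 → 0x425 << 0 → word 0x0425
type:2 = -2 → 0x2 << 14 → word 0x8425
word = 0x8425 → little-endian bytes:
  [0]=0x25  [1]=0x84

25 84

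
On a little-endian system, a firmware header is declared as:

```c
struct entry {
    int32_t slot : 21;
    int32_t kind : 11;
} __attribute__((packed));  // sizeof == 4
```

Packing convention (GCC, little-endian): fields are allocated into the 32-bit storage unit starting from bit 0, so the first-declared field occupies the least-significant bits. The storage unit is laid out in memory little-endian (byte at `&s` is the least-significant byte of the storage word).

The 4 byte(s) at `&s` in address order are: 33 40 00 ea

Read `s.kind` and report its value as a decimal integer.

[0]=0x33 [1]=0x40 [2]=0x00 [3]=0xea (little-endian) → word 0xea004033
slot [0+:21] = (word>>0) & 0x1fffff = 16435
kind [21+:11] = (word>>21) & 0x7ff = 1872  ←
kind signed 11b, MSB=1: 1872 - 2048 = -176

-176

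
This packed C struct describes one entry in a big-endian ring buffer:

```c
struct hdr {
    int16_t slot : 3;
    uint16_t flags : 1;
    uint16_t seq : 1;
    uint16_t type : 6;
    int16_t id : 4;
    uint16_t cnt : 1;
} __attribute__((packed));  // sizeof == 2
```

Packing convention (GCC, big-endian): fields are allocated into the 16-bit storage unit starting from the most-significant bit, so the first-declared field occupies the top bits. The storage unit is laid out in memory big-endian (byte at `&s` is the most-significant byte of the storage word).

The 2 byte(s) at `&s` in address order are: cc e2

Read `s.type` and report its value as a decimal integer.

[0]=0xcc [1]=0xe2 (big-endian) → word 0xcce2
slot:3 @ bit 13 → (0xcce2>>13)&0x7 = 0x6
flags:1 @ bit 12 → (0xcce2>>12)&0x1 = 0x0
seq:1 @ bit 11 → (0xcce2>>11)&0x1 = 0x1
type:6 @ bit 5 → (0xcce2>>5)&0x3f = 0x27  ←
id:4 @ bit 1 → (0xcce2>>1)&0xf = 0x1
cnt:1 @ bit 0 → (0xcce2>>0)&0x1 = 0x0

39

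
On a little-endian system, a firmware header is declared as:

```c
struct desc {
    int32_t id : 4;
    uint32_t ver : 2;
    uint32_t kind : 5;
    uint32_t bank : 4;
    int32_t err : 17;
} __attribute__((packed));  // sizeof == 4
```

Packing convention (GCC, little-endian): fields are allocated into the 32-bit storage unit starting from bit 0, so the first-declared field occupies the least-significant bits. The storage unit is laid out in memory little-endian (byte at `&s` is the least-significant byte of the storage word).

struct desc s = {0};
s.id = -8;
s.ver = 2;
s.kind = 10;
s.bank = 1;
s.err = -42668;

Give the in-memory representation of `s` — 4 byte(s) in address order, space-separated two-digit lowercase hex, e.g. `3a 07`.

id:4 = -8 → 0x8 << 0 → word 0x00000008
ver:2 = 2 → 0x2 << 4 → word 0x00000028
kind:5 = 10 → 0xa << 6 → word 0x000002a8
bank:4 = 1 → 0x1 << 11 → word 0x00000aa8
err:17 = -42668 → 0x15954 << 15 → word 0xacaa0aa8
word = 0xacaa0aa8 → little-endian bytes:
  [0]=0xa8  [1]=0x0a  [2]=0xaa  [3]=0xac

a8 0a aa ac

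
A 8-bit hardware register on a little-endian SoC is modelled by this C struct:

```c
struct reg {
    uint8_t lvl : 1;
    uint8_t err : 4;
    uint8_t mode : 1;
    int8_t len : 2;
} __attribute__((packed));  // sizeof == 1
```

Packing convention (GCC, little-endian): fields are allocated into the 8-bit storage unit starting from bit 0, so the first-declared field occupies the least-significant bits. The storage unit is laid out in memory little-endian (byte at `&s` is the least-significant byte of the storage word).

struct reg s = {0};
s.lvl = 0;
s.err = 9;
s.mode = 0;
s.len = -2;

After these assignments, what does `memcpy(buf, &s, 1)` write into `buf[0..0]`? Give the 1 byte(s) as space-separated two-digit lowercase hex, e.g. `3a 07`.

lvl (1b) val=0 bits=0x0 at bit 0: 0x00
err (4b) val=9 bits=0x9 at bit 1: 0x12
mode (1b) val=0 bits=0x0 at bit 5: 0x12
len (2b) val=-2 bits=0x2 at bit 6: 0x92
word = 0x92 → little-endian bytes:
  [0]=0x92

92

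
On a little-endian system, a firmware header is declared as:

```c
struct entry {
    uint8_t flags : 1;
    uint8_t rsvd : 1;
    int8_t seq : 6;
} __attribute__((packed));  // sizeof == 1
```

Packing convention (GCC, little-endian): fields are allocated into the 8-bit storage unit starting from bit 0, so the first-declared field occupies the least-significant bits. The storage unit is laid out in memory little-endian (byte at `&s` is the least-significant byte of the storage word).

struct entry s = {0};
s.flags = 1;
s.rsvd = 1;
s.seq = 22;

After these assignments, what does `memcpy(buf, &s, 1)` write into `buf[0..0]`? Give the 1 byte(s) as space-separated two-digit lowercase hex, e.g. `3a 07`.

flags:1 = 1 → 0x1 << 0 → word 0x01
rsvd:1 = 1 → 0x1 << 1 → word 0x03
seq:6 = 22 → 0x16 << 2 → word 0x5b
word = 0x5b → little-endian bytes:
  [0]=0x5b

5b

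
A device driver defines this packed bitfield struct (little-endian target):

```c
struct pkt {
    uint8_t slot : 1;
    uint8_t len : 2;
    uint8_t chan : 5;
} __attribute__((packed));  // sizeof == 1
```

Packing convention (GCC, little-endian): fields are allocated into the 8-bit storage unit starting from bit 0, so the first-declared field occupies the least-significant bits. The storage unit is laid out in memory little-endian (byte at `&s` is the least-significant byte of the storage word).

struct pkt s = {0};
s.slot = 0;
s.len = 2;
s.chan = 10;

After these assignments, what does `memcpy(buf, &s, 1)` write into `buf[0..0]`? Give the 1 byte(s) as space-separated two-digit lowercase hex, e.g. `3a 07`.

54

slot (1b) val=0 bits=0x0 at bit 0: 0x00
len (2b) val=2 bits=0x2 at bit 1: 0x04
chan (5b) val=10 bits=0xa at bit 3: 0x54
word = 0x54 → little-endian bytes:
  [0]=0x54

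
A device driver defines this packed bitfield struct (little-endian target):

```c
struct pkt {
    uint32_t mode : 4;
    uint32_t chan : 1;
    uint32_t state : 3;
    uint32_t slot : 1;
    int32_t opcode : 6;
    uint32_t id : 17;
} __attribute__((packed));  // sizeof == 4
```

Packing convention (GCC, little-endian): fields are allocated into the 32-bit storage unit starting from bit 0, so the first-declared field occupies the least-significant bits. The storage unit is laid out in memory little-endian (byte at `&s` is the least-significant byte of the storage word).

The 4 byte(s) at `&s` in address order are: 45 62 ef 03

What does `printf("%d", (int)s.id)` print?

2014

[0]=0x45 [1]=0x62 [2]=0xef [3]=0x03 (little-endian) → word 0x03ef6245
mode [0+:4] = (word>>0) & 0xf = 5
chan [4+:1] = (word>>4) & 0x1 = 0
state [5+:3] = (word>>5) & 0x7 = 2
slot [8+:1] = (word>>8) & 0x1 = 0
opcode [9+:6] = (word>>9) & 0x3f = 49
id [15+:17] = (word>>15) & 0x1ffff = 2014  ←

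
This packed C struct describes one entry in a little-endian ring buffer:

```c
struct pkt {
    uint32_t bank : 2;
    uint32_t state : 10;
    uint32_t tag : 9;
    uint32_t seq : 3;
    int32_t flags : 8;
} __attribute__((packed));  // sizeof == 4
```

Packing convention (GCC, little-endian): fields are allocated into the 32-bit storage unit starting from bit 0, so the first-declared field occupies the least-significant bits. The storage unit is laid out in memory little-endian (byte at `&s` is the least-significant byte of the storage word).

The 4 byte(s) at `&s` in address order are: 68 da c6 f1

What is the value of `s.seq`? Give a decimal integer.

[0]=0x68 [1]=0xda [2]=0xc6 [3]=0xf1 (little-endian) → word 0xf1c6da68
bank [0+:2] = (word>>0) & 0x3 = 0
state [2+:10] = (word>>2) & 0x3ff = 666
tag [12+:9] = (word>>12) & 0x1ff = 109
seq [21+:3] = (word>>21) & 0x7 = 6  ←
flags [24+:8] = (word>>24) & 0xff = 241

6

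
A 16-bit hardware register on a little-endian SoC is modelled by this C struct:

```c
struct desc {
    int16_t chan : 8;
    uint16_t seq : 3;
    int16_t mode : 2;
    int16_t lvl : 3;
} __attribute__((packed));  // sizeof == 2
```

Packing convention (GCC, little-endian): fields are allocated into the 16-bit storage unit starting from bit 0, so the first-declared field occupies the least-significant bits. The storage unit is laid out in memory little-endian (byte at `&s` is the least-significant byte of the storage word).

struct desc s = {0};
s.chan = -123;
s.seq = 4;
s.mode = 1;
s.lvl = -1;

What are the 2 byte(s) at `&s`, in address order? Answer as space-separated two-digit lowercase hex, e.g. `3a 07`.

[0+:8] chan=-123 & 0xff = 0x85; word=0x0085
[8+:3] seq=4 & 0x7 = 0x4; word=0x0485
[11+:2] mode=1 & 0x3 = 0x1; word=0x0c85
[13+:3] lvl=-1 & 0x7 = 0x7; word=0xec85
word = 0xec85 → little-endian bytes:
  [0]=0x85  [1]=0xec

85 ec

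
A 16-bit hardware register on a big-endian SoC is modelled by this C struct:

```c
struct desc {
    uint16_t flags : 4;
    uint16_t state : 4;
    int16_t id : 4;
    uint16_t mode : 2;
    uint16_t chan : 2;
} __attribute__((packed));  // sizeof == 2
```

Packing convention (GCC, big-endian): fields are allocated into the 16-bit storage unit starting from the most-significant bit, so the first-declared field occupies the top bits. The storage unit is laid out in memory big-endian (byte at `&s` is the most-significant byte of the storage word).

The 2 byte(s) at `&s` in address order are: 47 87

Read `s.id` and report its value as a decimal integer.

[0]=0x47 [1]=0x87 (big-endian) → word 0x4787
flags:4 @ bit 12 → (0x4787>>12)&0xf = 0x4
state:4 @ bit 8 → (0x4787>>8)&0xf = 0x7
id:4 @ bit 4 → (0x4787>>4)&0xf = 0x8  ←
mode:2 @ bit 2 → (0x4787>>2)&0x3 = 0x1
chan:2 @ bit 0 → (0x4787>>0)&0x3 = 0x3
id signed 4b, MSB=1: 8 - 16 = -8

-8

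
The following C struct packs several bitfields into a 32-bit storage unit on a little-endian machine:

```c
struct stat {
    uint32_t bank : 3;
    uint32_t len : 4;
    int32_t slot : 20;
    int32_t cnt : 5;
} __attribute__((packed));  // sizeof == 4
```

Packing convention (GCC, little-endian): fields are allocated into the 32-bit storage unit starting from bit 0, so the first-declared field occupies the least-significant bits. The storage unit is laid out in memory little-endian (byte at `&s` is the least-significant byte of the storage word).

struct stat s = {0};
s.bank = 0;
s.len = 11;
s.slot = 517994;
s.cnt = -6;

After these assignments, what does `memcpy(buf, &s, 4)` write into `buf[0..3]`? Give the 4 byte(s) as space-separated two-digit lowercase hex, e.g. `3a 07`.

[0+:3] bank=0 & 0x7 = 0x0; word=0x00000000
[3+:4] len=11 & 0xf = 0xb; word=0x00000058
[7+:20] slot=517994 & 0xfffff = 0x7e76a; word=0x03f3b558
[27+:5] cnt=-6 & 0x1f = 0x1a; word=0xd3f3b558
word = 0xd3f3b558 → little-endian bytes:
  [0]=0x58  [1]=0xb5  [2]=0xf3  [3]=0xd3

58 b5 f3 d3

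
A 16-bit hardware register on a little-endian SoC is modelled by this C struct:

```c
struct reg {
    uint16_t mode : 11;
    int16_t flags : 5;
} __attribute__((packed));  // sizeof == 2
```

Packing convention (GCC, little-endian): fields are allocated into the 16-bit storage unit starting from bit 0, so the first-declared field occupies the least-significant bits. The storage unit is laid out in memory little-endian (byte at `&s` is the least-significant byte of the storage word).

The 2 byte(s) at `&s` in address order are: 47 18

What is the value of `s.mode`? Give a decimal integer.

71

[0]=0x47 [1]=0x18 (little-endian) → word 0x1847
mode [0+:11] = (word>>0) & 0x7ff = 71  ←
flags [11+:5] = (word>>11) & 0x1f = 3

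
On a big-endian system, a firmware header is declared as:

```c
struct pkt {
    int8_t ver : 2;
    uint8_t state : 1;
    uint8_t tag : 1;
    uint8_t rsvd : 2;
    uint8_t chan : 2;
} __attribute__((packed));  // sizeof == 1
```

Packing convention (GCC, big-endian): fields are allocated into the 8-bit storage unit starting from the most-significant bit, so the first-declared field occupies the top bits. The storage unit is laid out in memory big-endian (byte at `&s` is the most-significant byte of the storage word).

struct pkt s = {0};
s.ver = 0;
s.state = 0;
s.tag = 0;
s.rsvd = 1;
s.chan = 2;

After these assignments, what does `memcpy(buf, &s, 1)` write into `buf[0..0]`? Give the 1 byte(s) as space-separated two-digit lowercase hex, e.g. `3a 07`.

06

ver (2b) val=0 bits=0x0 at bit 6: 0x00
state (1b) val=0 bits=0x0 at bit 5: 0x00
tag (1b) val=0 bits=0x0 at bit 4: 0x00
rsvd (2b) val=1 bits=0x1 at bit 2: 0x04
chan (2b) val=2 bits=0x2 at bit 0: 0x06
word = 0x06 → big-endian bytes:
  [0]=0x06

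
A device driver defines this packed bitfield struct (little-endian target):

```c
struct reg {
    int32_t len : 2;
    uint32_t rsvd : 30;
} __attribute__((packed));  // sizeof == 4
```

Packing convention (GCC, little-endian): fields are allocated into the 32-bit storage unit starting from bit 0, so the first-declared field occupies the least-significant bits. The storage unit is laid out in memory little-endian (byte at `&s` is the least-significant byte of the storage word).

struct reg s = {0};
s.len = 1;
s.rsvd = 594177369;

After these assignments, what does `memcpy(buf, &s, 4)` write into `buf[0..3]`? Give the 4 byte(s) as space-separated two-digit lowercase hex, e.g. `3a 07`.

65 b5 a9 8d

[0+:2] len=1 & 0x3 = 0x1; word=0x00000001
[2+:30] rsvd=594177369 & 0x3fffffff = 0x236a6d59; word=0x8da9b565
word = 0x8da9b565 → little-endian bytes:
  [0]=0x65  [1]=0xb5  [2]=0xa9  [3]=0x8d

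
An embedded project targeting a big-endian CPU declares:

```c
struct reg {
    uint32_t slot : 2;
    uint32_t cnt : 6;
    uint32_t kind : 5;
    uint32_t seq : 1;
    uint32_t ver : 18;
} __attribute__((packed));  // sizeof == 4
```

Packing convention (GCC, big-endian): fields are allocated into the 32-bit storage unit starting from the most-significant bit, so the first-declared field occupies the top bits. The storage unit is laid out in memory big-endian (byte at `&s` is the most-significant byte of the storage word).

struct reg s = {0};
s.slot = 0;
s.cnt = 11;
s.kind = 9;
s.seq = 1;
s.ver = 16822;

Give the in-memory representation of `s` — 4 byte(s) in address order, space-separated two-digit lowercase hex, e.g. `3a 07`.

0b 4c 41 b6

slot:2 = 0 → 0x0 << 30 → word 0x00000000
cnt:6 = 11 → 0xb << 24 → word 0x0b000000
kind:5 = 9 → 0x9 << 19 → word 0x0b480000
seq:1 = 1 → 0x1 << 18 → word 0x0b4c0000
ver:18 = 16822 → 0x41b6 << 0 → word 0x0b4c41b6
word = 0x0b4c41b6 → big-endian bytes:
  [0]=0x0b  [1]=0x4c  [2]=0x41  [3]=0xb6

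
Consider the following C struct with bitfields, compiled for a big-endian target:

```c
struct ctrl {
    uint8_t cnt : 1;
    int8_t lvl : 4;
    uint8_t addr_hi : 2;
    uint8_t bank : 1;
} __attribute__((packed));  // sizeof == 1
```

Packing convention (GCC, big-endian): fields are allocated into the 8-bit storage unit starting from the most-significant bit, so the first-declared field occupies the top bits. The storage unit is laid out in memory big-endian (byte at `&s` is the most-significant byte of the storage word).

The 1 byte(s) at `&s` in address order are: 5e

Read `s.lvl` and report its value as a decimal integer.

[0]=0x5e (big-endian) → word 0x5e
cnt [7+:1] = (word>>7) & 0x1 = 0
lvl [3+:4] = (word>>3) & 0xf = 11  ←
addr_hi [1+:2] = (word>>1) & 0x3 = 3
bank [0+:1] = (word>>0) & 0x1 = 0
lvl signed 4b, MSB=1: 11 - 16 = -5

-5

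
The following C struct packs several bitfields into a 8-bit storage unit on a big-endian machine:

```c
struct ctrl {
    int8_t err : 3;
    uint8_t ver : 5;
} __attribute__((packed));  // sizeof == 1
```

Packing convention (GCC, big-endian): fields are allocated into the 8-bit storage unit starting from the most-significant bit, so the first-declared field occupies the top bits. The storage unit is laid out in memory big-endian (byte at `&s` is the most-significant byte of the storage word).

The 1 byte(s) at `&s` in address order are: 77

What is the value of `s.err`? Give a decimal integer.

[0]=0x77 (big-endian) → word 0x77
err [5+:3] = (word>>5) & 0x7 = 3  ←
ver [0+:5] = (word>>0) & 0x1f = 23
err signed 3b, MSB=0: value = 3

3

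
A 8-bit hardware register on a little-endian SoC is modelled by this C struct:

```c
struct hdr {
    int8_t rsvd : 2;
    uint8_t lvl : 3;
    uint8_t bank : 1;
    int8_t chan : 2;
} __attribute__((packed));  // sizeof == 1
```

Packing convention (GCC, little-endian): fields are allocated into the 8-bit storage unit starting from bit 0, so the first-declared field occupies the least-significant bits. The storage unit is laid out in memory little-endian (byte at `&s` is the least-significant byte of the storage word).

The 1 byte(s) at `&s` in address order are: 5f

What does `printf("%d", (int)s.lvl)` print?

7

[0]=0x5f (little-endian) → word 0x5f
rsvd:2 @ bit 0 → (0x5f>>0)&0x3 = 0x3
lvl:3 @ bit 2 → (0x5f>>2)&0x7 = 0x7  ←
bank:1 @ bit 5 → (0x5f>>5)&0x1 = 0x0
chan:2 @ bit 6 → (0x5f>>6)&0x3 = 0x1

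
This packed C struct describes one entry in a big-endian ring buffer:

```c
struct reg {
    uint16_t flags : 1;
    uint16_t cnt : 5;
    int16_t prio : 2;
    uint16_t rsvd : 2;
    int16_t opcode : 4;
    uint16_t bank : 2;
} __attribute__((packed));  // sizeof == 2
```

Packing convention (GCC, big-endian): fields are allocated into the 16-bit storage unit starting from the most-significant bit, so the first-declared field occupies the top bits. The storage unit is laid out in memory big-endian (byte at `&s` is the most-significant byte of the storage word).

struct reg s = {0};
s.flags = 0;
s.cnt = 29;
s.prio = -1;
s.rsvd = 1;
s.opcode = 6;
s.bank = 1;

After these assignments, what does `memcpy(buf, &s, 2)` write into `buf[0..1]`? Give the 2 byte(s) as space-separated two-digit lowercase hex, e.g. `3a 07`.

77 59

flags:1 = 0 → 0x0 << 15 → word 0x0000
cnt:5 = 29 → 0x1d << 10 → word 0x7400
prio:2 = -1 → 0x3 << 8 → word 0x7700
rsvd:2 = 1 → 0x1 << 6 → word 0x7740
opcode:4 = 6 → 0x6 << 2 → word 0x7758
bank:2 = 1 → 0x1 << 0 → word 0x7759
word = 0x7759 → big-endian bytes:
  [0]=0x77  [1]=0x59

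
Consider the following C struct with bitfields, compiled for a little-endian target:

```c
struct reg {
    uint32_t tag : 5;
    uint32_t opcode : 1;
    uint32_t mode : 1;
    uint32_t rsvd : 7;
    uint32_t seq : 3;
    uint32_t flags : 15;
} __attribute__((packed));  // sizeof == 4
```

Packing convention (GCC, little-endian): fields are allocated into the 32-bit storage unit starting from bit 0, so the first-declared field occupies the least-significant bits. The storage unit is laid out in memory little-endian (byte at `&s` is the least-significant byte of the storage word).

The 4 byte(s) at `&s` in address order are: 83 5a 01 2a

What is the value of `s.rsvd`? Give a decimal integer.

53

[0]=0x83 [1]=0x5a [2]=0x01 [3]=0x2a (little-endian) → word 0x2a015a83
tag:5 @ bit 0 → (0x2a015a83>>0)&0x1f = 0x3
opcode:1 @ bit 5 → (0x2a015a83>>5)&0x1 = 0x0
mode:1 @ bit 6 → (0x2a015a83>>6)&0x1 = 0x0
rsvd:7 @ bit 7 → (0x2a015a83>>7)&0x7f = 0x35  ←
seq:3 @ bit 14 → (0x2a015a83>>14)&0x7 = 0x5
flags:15 @ bit 17 → (0x2a015a83>>17)&0x7fff = 0x1500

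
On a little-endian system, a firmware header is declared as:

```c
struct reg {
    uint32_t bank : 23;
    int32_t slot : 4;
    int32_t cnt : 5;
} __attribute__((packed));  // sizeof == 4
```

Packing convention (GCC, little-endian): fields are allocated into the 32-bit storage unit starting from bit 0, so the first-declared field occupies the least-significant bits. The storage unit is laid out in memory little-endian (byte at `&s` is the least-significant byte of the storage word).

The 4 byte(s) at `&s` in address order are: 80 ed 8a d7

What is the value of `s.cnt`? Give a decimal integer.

[0]=0x80 [1]=0xed [2]=0x8a [3]=0xd7 (little-endian) → word 0xd78aed80
bank:23 @ bit 0 → (0xd78aed80>>0)&0x7fffff = 0xaed80
slot:4 @ bit 23 → (0xd78aed80>>23)&0xf = 0xf
cnt:5 @ bit 27 → (0xd78aed80>>27)&0x1f = 0x1a  ←
cnt signed 5b, MSB=1: 26 - 32 = -6

-6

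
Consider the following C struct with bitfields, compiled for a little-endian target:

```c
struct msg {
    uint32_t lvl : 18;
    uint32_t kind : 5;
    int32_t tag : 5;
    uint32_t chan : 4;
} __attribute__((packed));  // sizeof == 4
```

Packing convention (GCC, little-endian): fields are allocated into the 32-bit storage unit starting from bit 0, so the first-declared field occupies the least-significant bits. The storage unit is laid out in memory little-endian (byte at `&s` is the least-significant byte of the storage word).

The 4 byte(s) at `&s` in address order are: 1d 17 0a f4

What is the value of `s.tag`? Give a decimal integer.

8

[0]=0x1d [1]=0x17 [2]=0x0a [3]=0xf4 (little-endian) → word 0xf40a171d
lvl [0+:18] = (word>>0) & 0x3ffff = 136989
kind [18+:5] = (word>>18) & 0x1f = 2
tag [23+:5] = (word>>23) & 0x1f = 8  ←
chan [28+:4] = (word>>28) & 0xf = 15
tag signed 5b, MSB=0: value = 8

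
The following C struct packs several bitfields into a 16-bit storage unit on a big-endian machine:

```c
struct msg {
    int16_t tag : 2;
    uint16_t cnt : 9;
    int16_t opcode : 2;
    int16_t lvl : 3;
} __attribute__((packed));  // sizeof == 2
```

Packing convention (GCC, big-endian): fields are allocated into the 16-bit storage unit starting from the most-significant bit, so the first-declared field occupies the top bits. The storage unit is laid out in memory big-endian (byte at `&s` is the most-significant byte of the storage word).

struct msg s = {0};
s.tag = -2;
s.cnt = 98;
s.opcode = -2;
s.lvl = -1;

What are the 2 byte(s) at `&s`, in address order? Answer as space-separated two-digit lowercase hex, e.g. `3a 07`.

tag (2b) val=-2 bits=0x2 at bit 14: 0x8000
cnt (9b) val=98 bits=0x62 at bit 5: 0x8c40
opcode (2b) val=-2 bits=0x2 at bit 3: 0x8c50
lvl (3b) val=-1 bits=0x7 at bit 0: 0x8c57
word = 0x8c57 → big-endian bytes:
  [0]=0x8c  [1]=0x57

8c 57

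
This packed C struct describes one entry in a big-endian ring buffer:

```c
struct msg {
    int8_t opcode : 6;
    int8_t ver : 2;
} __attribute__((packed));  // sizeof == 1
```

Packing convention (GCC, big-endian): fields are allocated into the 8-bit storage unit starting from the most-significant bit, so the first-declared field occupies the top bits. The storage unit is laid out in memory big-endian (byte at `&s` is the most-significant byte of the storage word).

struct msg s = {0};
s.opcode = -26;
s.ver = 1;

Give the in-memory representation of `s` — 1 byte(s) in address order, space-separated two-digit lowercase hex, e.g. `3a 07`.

opcode (6b) val=-26 bits=0x26 at bit 2: 0x98
ver (2b) val=1 bits=0x1 at bit 0: 0x99
word = 0x99 → big-endian bytes:
  [0]=0x99

99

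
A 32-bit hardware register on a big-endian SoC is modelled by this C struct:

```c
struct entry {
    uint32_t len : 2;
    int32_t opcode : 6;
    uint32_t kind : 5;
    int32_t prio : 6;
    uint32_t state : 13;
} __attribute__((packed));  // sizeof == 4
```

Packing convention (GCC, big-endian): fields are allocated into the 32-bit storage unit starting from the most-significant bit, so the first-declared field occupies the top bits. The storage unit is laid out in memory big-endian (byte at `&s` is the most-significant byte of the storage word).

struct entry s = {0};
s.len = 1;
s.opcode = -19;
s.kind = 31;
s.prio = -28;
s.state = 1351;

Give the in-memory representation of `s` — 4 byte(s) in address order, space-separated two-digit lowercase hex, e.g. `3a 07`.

6d fc 85 47

len (2b) val=1 bits=0x1 at bit 30: 0x40000000
opcode (6b) val=-19 bits=0x2d at bit 24: 0x6d000000
kind (5b) val=31 bits=0x1f at bit 19: 0x6df80000
prio (6b) val=-28 bits=0x24 at bit 13: 0x6dfc8000
state (13b) val=1351 bits=0x547 at bit 0: 0x6dfc8547
word = 0x6dfc8547 → big-endian bytes:
  [0]=0x6d  [1]=0xfc  [2]=0x85  [3]=0x47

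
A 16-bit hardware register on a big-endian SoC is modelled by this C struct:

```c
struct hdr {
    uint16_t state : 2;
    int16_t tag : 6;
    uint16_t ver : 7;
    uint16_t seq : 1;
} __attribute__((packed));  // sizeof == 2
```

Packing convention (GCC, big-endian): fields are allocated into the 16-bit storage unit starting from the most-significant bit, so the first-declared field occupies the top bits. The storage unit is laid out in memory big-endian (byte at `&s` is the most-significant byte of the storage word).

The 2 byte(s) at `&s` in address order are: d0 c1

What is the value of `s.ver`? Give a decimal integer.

[0]=0xd0 [1]=0xc1 (big-endian) → word 0xd0c1
state [14+:2] = (word>>14) & 0x3 = 3
tag [8+:6] = (word>>8) & 0x3f = 16
ver [1+:7] = (word>>1) & 0x7f = 96  ←
seq [0+:1] = (word>>0) & 0x1 = 1

96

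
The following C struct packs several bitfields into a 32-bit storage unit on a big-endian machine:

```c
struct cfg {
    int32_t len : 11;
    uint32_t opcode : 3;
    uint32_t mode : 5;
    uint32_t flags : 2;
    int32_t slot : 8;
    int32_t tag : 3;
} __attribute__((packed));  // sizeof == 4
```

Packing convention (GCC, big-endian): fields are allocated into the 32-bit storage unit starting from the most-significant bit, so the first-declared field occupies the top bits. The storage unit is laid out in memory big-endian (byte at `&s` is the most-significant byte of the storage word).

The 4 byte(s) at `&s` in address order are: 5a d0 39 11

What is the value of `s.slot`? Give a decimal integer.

[0]=0x5a [1]=0xd0 [2]=0x39 [3]=0x11 (big-endian) → word 0x5ad03911
len:11 @ bit 21 → (0x5ad03911>>21)&0x7ff = 0x2d6
opcode:3 @ bit 18 → (0x5ad03911>>18)&0x7 = 0x4
mode:5 @ bit 13 → (0x5ad03911>>13)&0x1f = 0x1
flags:2 @ bit 11 → (0x5ad03911>>11)&0x3 = 0x3
slot:8 @ bit 3 → (0x5ad03911>>3)&0xff = 0x22  ←
tag:3 @ bit 0 → (0x5ad03911>>0)&0x7 = 0x1
slot signed 8b, MSB=0: value = 34

34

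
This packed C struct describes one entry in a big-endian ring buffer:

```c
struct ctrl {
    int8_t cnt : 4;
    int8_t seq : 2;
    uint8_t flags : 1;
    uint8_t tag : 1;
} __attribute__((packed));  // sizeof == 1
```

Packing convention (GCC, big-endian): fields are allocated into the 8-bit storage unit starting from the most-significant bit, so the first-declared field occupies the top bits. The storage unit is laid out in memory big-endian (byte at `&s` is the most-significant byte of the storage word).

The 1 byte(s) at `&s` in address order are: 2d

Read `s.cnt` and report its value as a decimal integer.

2

[0]=0x2d (big-endian) → word 0x2d
cnt:4 @ bit 4 → (0x2d>>4)&0xf = 0x2  ←
seq:2 @ bit 2 → (0x2d>>2)&0x3 = 0x3
flags:1 @ bit 1 → (0x2d>>1)&0x1 = 0x0
tag:1 @ bit 0 → (0x2d>>0)&0x1 = 0x1
cnt signed 4b, MSB=0: value = 2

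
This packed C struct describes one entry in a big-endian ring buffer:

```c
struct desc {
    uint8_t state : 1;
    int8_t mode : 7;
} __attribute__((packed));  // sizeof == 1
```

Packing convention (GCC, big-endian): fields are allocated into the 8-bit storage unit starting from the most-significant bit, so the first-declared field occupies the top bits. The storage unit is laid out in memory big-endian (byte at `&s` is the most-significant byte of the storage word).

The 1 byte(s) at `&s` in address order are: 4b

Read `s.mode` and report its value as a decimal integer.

-53

[0]=0x4b (big-endian) → word 0x4b
state:1 @ bit 7 → (0x4b>>7)&0x1 = 0x0
mode:7 @ bit 0 → (0x4b>>0)&0x7f = 0x4b  ←
mode signed 7b, MSB=1: 75 - 128 = -53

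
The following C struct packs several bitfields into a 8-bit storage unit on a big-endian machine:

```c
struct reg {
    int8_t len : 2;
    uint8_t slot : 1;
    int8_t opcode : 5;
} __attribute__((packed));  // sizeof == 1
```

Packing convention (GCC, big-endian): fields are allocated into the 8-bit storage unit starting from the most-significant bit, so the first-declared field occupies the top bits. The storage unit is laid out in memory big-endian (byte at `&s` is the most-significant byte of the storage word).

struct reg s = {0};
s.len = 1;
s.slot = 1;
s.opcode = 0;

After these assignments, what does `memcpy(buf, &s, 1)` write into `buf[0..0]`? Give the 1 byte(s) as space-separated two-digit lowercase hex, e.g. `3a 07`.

[6+:2] len=1 & 0x3 = 0x1; word=0x40
[5+:1] slot=1 & 0x1 = 0x1; word=0x60
[0+:5] opcode=0 & 0x1f = 0x0; word=0x60
word = 0x60 → big-endian bytes:
  [0]=0x60

60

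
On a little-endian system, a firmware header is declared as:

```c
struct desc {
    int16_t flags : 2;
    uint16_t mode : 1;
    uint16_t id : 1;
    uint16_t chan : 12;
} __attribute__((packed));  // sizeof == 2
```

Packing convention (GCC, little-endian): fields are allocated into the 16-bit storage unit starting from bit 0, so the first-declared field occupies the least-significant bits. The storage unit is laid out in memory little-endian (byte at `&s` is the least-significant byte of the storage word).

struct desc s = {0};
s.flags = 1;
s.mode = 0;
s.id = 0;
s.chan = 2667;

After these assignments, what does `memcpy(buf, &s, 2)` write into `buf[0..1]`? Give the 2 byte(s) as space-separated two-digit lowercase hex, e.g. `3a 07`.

b1 a6

flags:2 = 1 → 0x1 << 0 → word 0x0001
mode:1 = 0 → 0x0 << 2 → word 0x0001
id:1 = 0 → 0x0 << 3 → word 0x0001
chan:12 = 2667 → 0xa6b << 4 → word 0xa6b1
word = 0xa6b1 → little-endian bytes:
  [0]=0xb1  [1]=0xa6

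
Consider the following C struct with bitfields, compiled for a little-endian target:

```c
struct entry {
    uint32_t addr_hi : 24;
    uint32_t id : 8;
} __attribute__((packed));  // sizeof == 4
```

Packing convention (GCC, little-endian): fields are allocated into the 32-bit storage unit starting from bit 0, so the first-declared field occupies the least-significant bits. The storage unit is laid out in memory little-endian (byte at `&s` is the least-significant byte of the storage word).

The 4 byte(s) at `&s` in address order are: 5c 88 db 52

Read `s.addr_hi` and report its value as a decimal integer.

14387292

[0]=0x5c [1]=0x88 [2]=0xdb [3]=0x52 (little-endian) → word 0x52db885c
addr_hi:24 @ bit 0 → (0x52db885c>>0)&0xffffff = 0xdb885c  ←
id:8 @ bit 24 → (0x52db885c>>24)&0xff = 0x52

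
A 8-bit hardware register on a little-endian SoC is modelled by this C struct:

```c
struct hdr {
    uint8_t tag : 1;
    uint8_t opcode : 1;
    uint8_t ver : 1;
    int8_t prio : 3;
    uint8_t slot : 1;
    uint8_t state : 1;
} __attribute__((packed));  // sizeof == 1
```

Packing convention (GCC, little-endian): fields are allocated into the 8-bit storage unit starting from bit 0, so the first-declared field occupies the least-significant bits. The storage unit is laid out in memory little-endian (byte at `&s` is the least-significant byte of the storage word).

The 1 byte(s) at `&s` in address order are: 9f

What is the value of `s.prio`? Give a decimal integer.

[0]=0x9f (little-endian) → word 0x9f
tag [0+:1] = (word>>0) & 0x1 = 1
opcode [1+:1] = (word>>1) & 0x1 = 1
ver [2+:1] = (word>>2) & 0x1 = 1
prio [3+:3] = (word>>3) & 0x7 = 3  ←
slot [6+:1] = (word>>6) & 0x1 = 0
state [7+:1] = (word>>7) & 0x1 = 1
prio signed 3b, MSB=0: value = 3

3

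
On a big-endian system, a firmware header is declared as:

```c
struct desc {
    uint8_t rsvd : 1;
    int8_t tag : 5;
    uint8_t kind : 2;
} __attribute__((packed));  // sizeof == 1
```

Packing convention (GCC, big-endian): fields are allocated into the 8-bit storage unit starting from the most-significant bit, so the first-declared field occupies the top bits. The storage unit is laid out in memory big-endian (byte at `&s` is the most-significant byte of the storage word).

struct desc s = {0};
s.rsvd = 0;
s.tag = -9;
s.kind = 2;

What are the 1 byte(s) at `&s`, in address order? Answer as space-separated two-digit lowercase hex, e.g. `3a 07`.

[7+:1] rsvd=0 & 0x1 = 0x0; word=0x00
[2+:5] tag=-9 & 0x1f = 0x17; word=0x5c
[0+:2] kind=2 & 0x3 = 0x2; word=0x5e
word = 0x5e → big-endian bytes:
  [0]=0x5e

5e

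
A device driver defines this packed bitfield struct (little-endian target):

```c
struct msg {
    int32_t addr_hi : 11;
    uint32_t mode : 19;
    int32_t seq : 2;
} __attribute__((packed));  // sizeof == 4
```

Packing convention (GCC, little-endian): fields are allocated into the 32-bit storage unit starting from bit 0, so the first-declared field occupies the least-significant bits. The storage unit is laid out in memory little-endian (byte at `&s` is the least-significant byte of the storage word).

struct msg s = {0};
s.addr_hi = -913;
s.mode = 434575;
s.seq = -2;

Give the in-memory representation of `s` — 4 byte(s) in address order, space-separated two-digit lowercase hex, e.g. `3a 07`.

[0+:11] addr_hi=-913 & 0x7ff = 0x46f; word=0x0000046f
[11+:19] mode=434575 & 0x7ffff = 0x6a18f; word=0x350c7c6f
[30+:2] seq=-2 & 0x3 = 0x2; word=0xb50c7c6f
word = 0xb50c7c6f → little-endian bytes:
  [0]=0x6f  [1]=0x7c  [2]=0x0c  [3]=0xb5

6f 7c 0c b5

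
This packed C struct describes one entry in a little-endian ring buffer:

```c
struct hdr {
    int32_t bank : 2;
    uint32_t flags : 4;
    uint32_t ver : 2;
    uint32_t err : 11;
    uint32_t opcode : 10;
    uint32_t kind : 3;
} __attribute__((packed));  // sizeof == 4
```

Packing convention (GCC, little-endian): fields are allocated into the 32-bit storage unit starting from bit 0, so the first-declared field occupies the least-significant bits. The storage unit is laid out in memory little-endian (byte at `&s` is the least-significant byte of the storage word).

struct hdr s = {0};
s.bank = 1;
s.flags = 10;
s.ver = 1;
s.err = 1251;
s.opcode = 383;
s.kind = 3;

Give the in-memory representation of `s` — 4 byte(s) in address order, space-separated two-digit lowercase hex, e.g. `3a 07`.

[0+:2] bank=1 & 0x3 = 0x1; word=0x00000001
[2+:4] flags=10 & 0xf = 0xa; word=0x00000029
[6+:2] ver=1 & 0x3 = 0x1; word=0x00000069
[8+:11] err=1251 & 0x7ff = 0x4e3; word=0x0004e369
[19+:10] opcode=383 & 0x3ff = 0x17f; word=0x0bfce369
[29+:3] kind=3 & 0x7 = 0x3; word=0x6bfce369
word = 0x6bfce369 → little-endian bytes:
  [0]=0x69  [1]=0xe3  [2]=0xfc  [3]=0x6b

69 e3 fc 6b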